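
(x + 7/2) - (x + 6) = -5/2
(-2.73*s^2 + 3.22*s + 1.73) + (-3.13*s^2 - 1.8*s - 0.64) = -5.86*s^2 + 1.42*s + 1.09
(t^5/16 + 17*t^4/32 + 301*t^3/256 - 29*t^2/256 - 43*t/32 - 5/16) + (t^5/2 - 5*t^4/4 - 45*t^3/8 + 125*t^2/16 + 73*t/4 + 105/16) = 9*t^5/16 - 23*t^4/32 - 1139*t^3/256 + 1971*t^2/256 + 541*t/32 + 25/4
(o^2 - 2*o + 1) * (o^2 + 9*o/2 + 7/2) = o^4 + 5*o^3/2 - 9*o^2/2 - 5*o/2 + 7/2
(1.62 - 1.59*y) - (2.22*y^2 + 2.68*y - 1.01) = -2.22*y^2 - 4.27*y + 2.63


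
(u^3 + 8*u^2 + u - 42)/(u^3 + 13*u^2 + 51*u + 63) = (u - 2)/(u + 3)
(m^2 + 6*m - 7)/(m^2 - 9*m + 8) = (m + 7)/(m - 8)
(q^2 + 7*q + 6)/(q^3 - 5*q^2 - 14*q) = (q^2 + 7*q + 6)/(q*(q^2 - 5*q - 14))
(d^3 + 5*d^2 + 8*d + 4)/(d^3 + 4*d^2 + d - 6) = (d^2 + 3*d + 2)/(d^2 + 2*d - 3)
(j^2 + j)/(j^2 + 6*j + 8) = j*(j + 1)/(j^2 + 6*j + 8)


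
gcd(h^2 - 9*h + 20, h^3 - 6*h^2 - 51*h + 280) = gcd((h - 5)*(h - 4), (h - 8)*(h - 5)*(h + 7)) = h - 5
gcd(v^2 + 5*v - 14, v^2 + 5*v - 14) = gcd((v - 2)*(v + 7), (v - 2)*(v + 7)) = v^2 + 5*v - 14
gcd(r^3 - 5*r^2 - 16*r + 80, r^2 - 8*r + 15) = r - 5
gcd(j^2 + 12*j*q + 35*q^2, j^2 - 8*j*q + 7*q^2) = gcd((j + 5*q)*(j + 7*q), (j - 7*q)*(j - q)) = 1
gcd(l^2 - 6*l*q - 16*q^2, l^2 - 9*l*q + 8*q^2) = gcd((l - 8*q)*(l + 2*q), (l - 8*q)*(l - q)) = -l + 8*q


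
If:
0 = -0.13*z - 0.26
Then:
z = -2.00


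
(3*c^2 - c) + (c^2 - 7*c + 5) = 4*c^2 - 8*c + 5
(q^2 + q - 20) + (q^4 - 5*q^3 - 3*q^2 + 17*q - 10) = q^4 - 5*q^3 - 2*q^2 + 18*q - 30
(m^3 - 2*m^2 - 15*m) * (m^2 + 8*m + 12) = m^5 + 6*m^4 - 19*m^3 - 144*m^2 - 180*m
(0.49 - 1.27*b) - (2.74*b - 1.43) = 1.92 - 4.01*b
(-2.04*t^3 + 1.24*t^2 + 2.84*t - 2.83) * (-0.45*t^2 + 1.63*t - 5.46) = 0.918*t^5 - 3.8832*t^4 + 11.8816*t^3 - 0.8677*t^2 - 20.1193*t + 15.4518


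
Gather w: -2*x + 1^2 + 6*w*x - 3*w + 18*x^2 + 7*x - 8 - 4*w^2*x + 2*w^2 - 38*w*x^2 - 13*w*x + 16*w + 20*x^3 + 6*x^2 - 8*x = w^2*(2 - 4*x) + w*(-38*x^2 - 7*x + 13) + 20*x^3 + 24*x^2 - 3*x - 7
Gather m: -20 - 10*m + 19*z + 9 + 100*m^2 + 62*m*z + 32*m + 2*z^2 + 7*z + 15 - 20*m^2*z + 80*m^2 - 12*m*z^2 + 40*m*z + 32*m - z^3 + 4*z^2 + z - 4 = m^2*(180 - 20*z) + m*(-12*z^2 + 102*z + 54) - z^3 + 6*z^2 + 27*z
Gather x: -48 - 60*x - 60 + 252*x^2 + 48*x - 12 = 252*x^2 - 12*x - 120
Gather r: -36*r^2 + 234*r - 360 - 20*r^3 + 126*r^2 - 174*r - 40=-20*r^3 + 90*r^2 + 60*r - 400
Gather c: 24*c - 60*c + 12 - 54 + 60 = 18 - 36*c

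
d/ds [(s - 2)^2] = 2*s - 4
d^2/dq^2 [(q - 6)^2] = 2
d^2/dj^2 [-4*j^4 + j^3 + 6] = 6*j*(1 - 8*j)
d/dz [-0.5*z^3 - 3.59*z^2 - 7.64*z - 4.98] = -1.5*z^2 - 7.18*z - 7.64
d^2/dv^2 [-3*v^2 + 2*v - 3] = -6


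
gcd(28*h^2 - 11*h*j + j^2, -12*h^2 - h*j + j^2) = 4*h - j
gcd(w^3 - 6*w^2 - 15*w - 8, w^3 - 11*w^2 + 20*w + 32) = w^2 - 7*w - 8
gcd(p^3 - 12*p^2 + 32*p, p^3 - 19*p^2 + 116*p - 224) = p^2 - 12*p + 32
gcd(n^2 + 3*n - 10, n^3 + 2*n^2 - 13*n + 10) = n^2 + 3*n - 10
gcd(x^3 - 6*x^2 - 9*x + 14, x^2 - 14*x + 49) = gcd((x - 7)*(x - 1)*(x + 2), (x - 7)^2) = x - 7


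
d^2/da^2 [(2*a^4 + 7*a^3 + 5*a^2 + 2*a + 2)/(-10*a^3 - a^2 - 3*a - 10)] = 12*(-62*a^6 + 102*a^5 + 546*a^4 + 490*a^3 - 111*a^2 - 243*a - 73)/(1000*a^9 + 300*a^8 + 930*a^7 + 3181*a^6 + 879*a^5 + 1857*a^4 + 3207*a^3 + 570*a^2 + 900*a + 1000)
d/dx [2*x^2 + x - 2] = 4*x + 1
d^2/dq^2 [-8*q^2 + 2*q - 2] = -16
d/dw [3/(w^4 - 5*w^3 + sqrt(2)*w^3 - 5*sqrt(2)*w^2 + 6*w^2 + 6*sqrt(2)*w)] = 3*(-4*w^3 - 3*sqrt(2)*w^2 + 15*w^2 - 12*w + 10*sqrt(2)*w - 6*sqrt(2))/(w^2*(w^3 - 5*w^2 + sqrt(2)*w^2 - 5*sqrt(2)*w + 6*w + 6*sqrt(2))^2)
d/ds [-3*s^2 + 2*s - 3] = 2 - 6*s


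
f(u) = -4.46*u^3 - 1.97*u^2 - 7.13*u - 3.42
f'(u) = -13.38*u^2 - 3.94*u - 7.13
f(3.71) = -284.74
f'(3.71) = -205.91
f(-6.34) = 1099.19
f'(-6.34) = -519.97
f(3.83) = -310.20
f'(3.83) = -218.49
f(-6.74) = 1320.72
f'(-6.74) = -588.40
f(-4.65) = 435.57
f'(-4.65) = -278.12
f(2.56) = -109.41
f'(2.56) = -104.90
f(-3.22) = 148.02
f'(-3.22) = -133.17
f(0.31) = -5.95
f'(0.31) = -9.64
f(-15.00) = 14712.78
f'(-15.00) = -2958.53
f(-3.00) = 120.66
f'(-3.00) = -115.73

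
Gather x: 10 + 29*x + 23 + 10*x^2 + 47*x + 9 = 10*x^2 + 76*x + 42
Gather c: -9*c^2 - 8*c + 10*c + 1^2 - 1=-9*c^2 + 2*c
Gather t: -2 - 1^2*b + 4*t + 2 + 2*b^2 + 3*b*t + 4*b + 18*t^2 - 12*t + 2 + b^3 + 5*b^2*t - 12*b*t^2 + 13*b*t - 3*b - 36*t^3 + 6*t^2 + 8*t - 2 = b^3 + 2*b^2 - 36*t^3 + t^2*(24 - 12*b) + t*(5*b^2 + 16*b)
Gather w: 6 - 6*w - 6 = -6*w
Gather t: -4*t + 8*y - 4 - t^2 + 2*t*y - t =-t^2 + t*(2*y - 5) + 8*y - 4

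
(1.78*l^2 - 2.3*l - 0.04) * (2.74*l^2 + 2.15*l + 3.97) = 4.8772*l^4 - 2.475*l^3 + 2.012*l^2 - 9.217*l - 0.1588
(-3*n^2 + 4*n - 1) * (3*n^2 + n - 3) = -9*n^4 + 9*n^3 + 10*n^2 - 13*n + 3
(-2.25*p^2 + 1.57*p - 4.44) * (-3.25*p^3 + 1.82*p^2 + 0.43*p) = 7.3125*p^5 - 9.1975*p^4 + 16.3199*p^3 - 7.4057*p^2 - 1.9092*p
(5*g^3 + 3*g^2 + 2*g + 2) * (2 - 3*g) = -15*g^4 + g^3 - 2*g + 4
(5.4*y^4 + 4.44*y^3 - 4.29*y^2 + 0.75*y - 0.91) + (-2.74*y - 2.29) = 5.4*y^4 + 4.44*y^3 - 4.29*y^2 - 1.99*y - 3.2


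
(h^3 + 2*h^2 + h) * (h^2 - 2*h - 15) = h^5 - 18*h^3 - 32*h^2 - 15*h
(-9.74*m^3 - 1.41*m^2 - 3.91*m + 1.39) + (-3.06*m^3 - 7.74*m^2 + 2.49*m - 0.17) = -12.8*m^3 - 9.15*m^2 - 1.42*m + 1.22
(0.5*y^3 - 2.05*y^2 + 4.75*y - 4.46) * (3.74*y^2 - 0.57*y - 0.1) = 1.87*y^5 - 7.952*y^4 + 18.8835*y^3 - 19.1829*y^2 + 2.0672*y + 0.446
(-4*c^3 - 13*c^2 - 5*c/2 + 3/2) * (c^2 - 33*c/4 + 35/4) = -4*c^5 + 20*c^4 + 279*c^3/4 - 733*c^2/8 - 137*c/4 + 105/8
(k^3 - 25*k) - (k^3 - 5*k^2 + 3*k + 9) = 5*k^2 - 28*k - 9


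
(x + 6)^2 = x^2 + 12*x + 36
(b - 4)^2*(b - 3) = b^3 - 11*b^2 + 40*b - 48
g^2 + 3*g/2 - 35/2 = (g - 7/2)*(g + 5)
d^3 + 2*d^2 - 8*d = d*(d - 2)*(d + 4)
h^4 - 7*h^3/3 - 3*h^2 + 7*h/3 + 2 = (h - 3)*(h - 1)*(h + 2/3)*(h + 1)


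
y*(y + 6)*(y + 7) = y^3 + 13*y^2 + 42*y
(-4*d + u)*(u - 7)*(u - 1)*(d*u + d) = -4*d^2*u^3 + 28*d^2*u^2 + 4*d^2*u - 28*d^2 + d*u^4 - 7*d*u^3 - d*u^2 + 7*d*u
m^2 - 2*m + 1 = (m - 1)^2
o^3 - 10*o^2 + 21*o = o*(o - 7)*(o - 3)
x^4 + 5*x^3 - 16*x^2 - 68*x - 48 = (x - 4)*(x + 1)*(x + 2)*(x + 6)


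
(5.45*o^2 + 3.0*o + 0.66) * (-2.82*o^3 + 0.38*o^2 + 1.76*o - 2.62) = -15.369*o^5 - 6.389*o^4 + 8.8708*o^3 - 8.7482*o^2 - 6.6984*o - 1.7292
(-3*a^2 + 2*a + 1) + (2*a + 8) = -3*a^2 + 4*a + 9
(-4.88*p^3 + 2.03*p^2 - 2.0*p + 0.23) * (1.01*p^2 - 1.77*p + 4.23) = -4.9288*p^5 + 10.6879*p^4 - 26.2555*p^3 + 12.3592*p^2 - 8.8671*p + 0.9729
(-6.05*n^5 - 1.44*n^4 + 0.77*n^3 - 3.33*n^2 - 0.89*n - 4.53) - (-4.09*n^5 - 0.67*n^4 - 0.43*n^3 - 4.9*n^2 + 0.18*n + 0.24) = -1.96*n^5 - 0.77*n^4 + 1.2*n^3 + 1.57*n^2 - 1.07*n - 4.77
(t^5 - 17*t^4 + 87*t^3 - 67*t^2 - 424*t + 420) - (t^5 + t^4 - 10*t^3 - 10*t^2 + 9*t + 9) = -18*t^4 + 97*t^3 - 57*t^2 - 433*t + 411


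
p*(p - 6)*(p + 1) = p^3 - 5*p^2 - 6*p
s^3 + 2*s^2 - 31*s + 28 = (s - 4)*(s - 1)*(s + 7)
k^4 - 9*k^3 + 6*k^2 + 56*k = k*(k - 7)*(k - 4)*(k + 2)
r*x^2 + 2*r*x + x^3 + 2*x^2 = x*(r + x)*(x + 2)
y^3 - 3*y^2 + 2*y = y*(y - 2)*(y - 1)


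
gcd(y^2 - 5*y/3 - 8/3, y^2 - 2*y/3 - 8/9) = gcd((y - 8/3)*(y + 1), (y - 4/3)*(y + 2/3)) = 1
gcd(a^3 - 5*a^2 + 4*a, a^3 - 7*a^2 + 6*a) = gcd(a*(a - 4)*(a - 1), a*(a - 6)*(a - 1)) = a^2 - a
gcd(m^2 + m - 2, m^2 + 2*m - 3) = m - 1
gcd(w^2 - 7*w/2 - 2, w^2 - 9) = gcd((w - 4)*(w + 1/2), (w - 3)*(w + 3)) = 1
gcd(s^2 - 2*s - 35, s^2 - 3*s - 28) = s - 7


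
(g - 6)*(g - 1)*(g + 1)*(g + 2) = g^4 - 4*g^3 - 13*g^2 + 4*g + 12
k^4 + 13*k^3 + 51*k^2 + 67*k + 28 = (k + 1)^2*(k + 4)*(k + 7)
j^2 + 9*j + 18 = (j + 3)*(j + 6)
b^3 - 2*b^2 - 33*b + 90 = (b - 5)*(b - 3)*(b + 6)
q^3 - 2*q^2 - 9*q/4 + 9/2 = (q - 2)*(q - 3/2)*(q + 3/2)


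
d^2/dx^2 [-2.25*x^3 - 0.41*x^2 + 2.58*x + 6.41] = -13.5*x - 0.82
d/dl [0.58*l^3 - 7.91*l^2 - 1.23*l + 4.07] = 1.74*l^2 - 15.82*l - 1.23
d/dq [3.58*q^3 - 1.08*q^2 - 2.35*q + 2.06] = 10.74*q^2 - 2.16*q - 2.35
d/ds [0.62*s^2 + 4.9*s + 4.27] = 1.24*s + 4.9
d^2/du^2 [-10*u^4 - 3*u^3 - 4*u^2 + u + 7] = -120*u^2 - 18*u - 8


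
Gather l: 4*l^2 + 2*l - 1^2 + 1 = 4*l^2 + 2*l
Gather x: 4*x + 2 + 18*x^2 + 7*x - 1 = 18*x^2 + 11*x + 1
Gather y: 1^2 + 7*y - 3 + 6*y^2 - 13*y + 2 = 6*y^2 - 6*y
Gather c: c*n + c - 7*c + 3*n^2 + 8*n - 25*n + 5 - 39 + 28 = c*(n - 6) + 3*n^2 - 17*n - 6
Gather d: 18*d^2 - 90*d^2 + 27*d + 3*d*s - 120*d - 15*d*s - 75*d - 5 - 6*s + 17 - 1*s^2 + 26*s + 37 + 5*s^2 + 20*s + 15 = -72*d^2 + d*(-12*s - 168) + 4*s^2 + 40*s + 64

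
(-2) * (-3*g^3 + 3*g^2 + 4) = 6*g^3 - 6*g^2 - 8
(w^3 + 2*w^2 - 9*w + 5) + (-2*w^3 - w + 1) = -w^3 + 2*w^2 - 10*w + 6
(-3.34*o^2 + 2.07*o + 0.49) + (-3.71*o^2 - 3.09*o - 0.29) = -7.05*o^2 - 1.02*o + 0.2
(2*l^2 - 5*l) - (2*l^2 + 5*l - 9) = 9 - 10*l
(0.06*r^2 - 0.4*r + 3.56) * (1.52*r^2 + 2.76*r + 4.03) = 0.0912*r^4 - 0.4424*r^3 + 4.549*r^2 + 8.2136*r + 14.3468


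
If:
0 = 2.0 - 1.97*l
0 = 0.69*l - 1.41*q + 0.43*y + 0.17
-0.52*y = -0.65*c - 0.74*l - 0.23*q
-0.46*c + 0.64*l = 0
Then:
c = 1.41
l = 1.02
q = 1.85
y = 4.03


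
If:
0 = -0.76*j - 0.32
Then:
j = -0.42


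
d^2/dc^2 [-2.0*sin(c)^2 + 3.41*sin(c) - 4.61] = -3.41*sin(c) - 4.0*cos(2*c)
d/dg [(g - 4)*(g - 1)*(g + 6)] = 3*g^2 + 2*g - 26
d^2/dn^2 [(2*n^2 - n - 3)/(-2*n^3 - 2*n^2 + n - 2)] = 2*(-8*n^6 + 12*n^5 + 72*n^4 + 154*n^3 + 18*n^2 - 66*n - 15)/(8*n^9 + 24*n^8 + 12*n^7 + 8*n^6 + 42*n^5 + 6*n^4 - n^3 + 30*n^2 - 12*n + 8)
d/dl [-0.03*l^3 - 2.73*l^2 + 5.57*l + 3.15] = -0.09*l^2 - 5.46*l + 5.57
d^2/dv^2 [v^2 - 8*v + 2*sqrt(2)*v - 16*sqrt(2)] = 2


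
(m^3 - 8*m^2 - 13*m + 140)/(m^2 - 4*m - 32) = (m^2 - 12*m + 35)/(m - 8)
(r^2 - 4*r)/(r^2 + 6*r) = (r - 4)/(r + 6)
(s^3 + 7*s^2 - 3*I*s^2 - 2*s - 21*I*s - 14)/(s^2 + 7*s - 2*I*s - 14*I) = s - I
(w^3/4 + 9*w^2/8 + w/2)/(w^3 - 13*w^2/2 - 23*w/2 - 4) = w*(w + 4)/(4*(w^2 - 7*w - 8))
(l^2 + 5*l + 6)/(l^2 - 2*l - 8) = (l + 3)/(l - 4)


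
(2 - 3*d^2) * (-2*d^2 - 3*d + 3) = 6*d^4 + 9*d^3 - 13*d^2 - 6*d + 6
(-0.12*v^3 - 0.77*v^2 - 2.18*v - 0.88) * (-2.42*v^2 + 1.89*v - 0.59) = 0.2904*v^5 + 1.6366*v^4 + 3.8911*v^3 - 1.5363*v^2 - 0.377*v + 0.5192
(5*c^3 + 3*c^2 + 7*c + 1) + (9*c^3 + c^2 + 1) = 14*c^3 + 4*c^2 + 7*c + 2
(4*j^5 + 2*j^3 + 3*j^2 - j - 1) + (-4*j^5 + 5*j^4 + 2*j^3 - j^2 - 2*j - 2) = 5*j^4 + 4*j^3 + 2*j^2 - 3*j - 3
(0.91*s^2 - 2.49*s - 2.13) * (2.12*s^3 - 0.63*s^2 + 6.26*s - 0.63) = 1.9292*s^5 - 5.8521*s^4 + 2.7497*s^3 - 14.8188*s^2 - 11.7651*s + 1.3419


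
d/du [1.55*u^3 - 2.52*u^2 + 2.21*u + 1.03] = 4.65*u^2 - 5.04*u + 2.21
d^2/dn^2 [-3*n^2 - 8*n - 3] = -6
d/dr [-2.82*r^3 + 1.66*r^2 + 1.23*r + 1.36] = -8.46*r^2 + 3.32*r + 1.23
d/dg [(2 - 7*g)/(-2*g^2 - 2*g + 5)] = (-14*g^2 + 8*g - 31)/(4*g^4 + 8*g^3 - 16*g^2 - 20*g + 25)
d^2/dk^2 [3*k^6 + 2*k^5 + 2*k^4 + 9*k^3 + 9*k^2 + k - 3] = 90*k^4 + 40*k^3 + 24*k^2 + 54*k + 18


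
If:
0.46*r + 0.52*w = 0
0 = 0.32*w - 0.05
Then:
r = -0.18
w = 0.16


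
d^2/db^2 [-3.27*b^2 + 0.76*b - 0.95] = -6.54000000000000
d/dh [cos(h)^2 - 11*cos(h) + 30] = (11 - 2*cos(h))*sin(h)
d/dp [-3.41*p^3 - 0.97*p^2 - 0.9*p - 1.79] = -10.23*p^2 - 1.94*p - 0.9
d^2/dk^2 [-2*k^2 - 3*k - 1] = -4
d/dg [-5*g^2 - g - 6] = -10*g - 1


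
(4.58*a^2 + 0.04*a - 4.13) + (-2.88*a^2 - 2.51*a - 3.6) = 1.7*a^2 - 2.47*a - 7.73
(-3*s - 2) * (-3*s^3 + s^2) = 9*s^4 + 3*s^3 - 2*s^2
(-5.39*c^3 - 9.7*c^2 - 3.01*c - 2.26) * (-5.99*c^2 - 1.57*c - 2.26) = 32.2861*c^5 + 66.5653*c^4 + 45.4403*c^3 + 40.1851*c^2 + 10.3508*c + 5.1076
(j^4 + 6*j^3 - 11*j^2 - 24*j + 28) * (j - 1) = j^5 + 5*j^4 - 17*j^3 - 13*j^2 + 52*j - 28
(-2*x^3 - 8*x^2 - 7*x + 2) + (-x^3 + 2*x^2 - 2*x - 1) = -3*x^3 - 6*x^2 - 9*x + 1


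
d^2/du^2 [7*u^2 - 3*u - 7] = 14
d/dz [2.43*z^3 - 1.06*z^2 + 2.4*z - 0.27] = 7.29*z^2 - 2.12*z + 2.4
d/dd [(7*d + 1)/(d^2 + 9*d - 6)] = (7*d^2 + 63*d - (2*d + 9)*(7*d + 1) - 42)/(d^2 + 9*d - 6)^2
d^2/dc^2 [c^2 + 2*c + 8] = 2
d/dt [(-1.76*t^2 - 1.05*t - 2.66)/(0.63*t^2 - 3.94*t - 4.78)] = (7.5959*t^2 + 20.1772*t - 5.4614)/(0.3969*t^4 - 4.9644*t^3 + 9.5008*t^2 + 37.6664*t + 22.8484)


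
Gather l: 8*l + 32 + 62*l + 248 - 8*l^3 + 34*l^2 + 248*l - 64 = -8*l^3 + 34*l^2 + 318*l + 216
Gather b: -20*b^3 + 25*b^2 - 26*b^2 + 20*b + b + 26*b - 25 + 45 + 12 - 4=-20*b^3 - b^2 + 47*b + 28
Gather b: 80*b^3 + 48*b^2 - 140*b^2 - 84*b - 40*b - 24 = 80*b^3 - 92*b^2 - 124*b - 24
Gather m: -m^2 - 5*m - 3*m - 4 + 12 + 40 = -m^2 - 8*m + 48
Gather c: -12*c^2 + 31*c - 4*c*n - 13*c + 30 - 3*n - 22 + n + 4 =-12*c^2 + c*(18 - 4*n) - 2*n + 12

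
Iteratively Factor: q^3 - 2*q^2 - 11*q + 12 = (q - 1)*(q^2 - q - 12) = (q - 4)*(q - 1)*(q + 3)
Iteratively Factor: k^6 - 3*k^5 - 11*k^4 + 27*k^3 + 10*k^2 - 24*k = (k - 1)*(k^5 - 2*k^4 - 13*k^3 + 14*k^2 + 24*k) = (k - 1)*(k + 3)*(k^4 - 5*k^3 + 2*k^2 + 8*k) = k*(k - 1)*(k + 3)*(k^3 - 5*k^2 + 2*k + 8) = k*(k - 2)*(k - 1)*(k + 3)*(k^2 - 3*k - 4) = k*(k - 2)*(k - 1)*(k + 1)*(k + 3)*(k - 4)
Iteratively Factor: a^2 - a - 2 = (a - 2)*(a + 1)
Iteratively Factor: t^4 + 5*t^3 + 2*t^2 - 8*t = (t + 4)*(t^3 + t^2 - 2*t) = (t - 1)*(t + 4)*(t^2 + 2*t) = t*(t - 1)*(t + 4)*(t + 2)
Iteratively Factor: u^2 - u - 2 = (u + 1)*(u - 2)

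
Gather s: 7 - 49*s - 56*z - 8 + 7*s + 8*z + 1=-42*s - 48*z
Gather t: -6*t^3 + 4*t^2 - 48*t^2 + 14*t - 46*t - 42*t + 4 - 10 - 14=-6*t^3 - 44*t^2 - 74*t - 20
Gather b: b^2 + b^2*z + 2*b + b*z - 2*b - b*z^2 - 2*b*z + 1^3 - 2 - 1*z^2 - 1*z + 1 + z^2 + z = b^2*(z + 1) + b*(-z^2 - z)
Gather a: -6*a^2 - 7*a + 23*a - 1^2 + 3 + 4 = -6*a^2 + 16*a + 6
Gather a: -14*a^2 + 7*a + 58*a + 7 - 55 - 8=-14*a^2 + 65*a - 56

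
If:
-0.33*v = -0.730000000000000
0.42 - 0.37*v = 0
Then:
No Solution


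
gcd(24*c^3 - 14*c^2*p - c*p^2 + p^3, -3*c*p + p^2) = -3*c + p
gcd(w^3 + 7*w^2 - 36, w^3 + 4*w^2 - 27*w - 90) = w^2 + 9*w + 18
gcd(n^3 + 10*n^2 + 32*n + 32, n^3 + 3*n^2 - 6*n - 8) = n + 4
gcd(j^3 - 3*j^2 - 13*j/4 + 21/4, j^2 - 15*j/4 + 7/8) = j - 7/2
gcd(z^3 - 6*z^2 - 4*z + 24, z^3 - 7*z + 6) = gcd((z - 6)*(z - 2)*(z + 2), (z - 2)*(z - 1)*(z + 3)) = z - 2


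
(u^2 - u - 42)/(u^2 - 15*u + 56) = (u + 6)/(u - 8)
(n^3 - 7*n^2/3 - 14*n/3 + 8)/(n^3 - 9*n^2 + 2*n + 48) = (n - 4/3)/(n - 8)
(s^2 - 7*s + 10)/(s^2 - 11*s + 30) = (s - 2)/(s - 6)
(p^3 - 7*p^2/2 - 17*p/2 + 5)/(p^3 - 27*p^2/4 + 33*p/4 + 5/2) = 2*(2*p^2 + 3*p - 2)/(4*p^2 - 7*p - 2)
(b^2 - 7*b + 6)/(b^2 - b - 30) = (b - 1)/(b + 5)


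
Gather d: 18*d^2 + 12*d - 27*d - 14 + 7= 18*d^2 - 15*d - 7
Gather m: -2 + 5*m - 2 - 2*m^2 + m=-2*m^2 + 6*m - 4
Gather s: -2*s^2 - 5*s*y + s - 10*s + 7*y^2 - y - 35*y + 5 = -2*s^2 + s*(-5*y - 9) + 7*y^2 - 36*y + 5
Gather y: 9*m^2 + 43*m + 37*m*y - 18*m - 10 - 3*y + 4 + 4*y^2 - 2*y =9*m^2 + 25*m + 4*y^2 + y*(37*m - 5) - 6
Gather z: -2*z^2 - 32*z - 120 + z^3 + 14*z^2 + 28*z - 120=z^3 + 12*z^2 - 4*z - 240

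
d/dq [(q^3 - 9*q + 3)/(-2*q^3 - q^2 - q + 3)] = (-q^4 - 38*q^3 + 18*q^2 + 6*q - 24)/(4*q^6 + 4*q^5 + 5*q^4 - 10*q^3 - 5*q^2 - 6*q + 9)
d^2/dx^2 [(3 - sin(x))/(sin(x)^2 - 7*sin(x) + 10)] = (sin(x)^5 - 5*sin(x)^4 + sin(x)^3 + 61*sin(x)^2 - 176*sin(x) + 94)/(sin(x)^2 - 7*sin(x) + 10)^3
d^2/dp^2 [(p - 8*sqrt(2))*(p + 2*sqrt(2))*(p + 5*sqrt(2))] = 6*p - 2*sqrt(2)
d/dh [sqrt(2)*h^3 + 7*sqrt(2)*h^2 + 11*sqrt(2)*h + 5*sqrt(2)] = sqrt(2)*(3*h^2 + 14*h + 11)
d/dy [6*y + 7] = 6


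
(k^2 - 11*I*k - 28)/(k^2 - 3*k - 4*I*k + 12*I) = (k - 7*I)/(k - 3)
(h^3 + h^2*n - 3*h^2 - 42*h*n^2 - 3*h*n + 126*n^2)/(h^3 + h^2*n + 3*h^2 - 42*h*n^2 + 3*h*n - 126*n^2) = (h - 3)/(h + 3)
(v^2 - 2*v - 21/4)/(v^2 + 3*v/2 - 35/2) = (v + 3/2)/(v + 5)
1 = 1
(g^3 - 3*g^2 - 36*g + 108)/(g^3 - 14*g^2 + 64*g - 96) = (g^2 + 3*g - 18)/(g^2 - 8*g + 16)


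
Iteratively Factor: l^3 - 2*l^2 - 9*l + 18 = (l - 3)*(l^2 + l - 6) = (l - 3)*(l - 2)*(l + 3)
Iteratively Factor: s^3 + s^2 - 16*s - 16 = (s - 4)*(s^2 + 5*s + 4) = (s - 4)*(s + 1)*(s + 4)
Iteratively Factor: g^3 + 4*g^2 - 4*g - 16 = (g - 2)*(g^2 + 6*g + 8) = (g - 2)*(g + 2)*(g + 4)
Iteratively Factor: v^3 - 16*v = (v)*(v^2 - 16) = v*(v + 4)*(v - 4)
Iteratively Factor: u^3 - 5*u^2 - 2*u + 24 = (u - 3)*(u^2 - 2*u - 8) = (u - 3)*(u + 2)*(u - 4)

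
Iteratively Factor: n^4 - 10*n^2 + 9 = (n - 1)*(n^3 + n^2 - 9*n - 9) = (n - 3)*(n - 1)*(n^2 + 4*n + 3) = (n - 3)*(n - 1)*(n + 3)*(n + 1)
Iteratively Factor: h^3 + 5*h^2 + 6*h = (h + 3)*(h^2 + 2*h) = h*(h + 3)*(h + 2)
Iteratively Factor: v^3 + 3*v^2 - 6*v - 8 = (v - 2)*(v^2 + 5*v + 4) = (v - 2)*(v + 4)*(v + 1)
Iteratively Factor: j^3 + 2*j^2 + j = (j + 1)*(j^2 + j) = (j + 1)^2*(j)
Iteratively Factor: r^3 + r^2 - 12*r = (r - 3)*(r^2 + 4*r) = (r - 3)*(r + 4)*(r)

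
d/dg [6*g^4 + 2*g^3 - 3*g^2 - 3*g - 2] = 24*g^3 + 6*g^2 - 6*g - 3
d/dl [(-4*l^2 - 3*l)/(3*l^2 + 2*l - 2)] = (l^2 + 16*l + 6)/(9*l^4 + 12*l^3 - 8*l^2 - 8*l + 4)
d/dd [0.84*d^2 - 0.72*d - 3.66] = 1.68*d - 0.72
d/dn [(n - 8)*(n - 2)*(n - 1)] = 3*n^2 - 22*n + 26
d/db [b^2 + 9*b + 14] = 2*b + 9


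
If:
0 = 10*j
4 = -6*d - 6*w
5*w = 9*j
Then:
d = -2/3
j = 0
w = 0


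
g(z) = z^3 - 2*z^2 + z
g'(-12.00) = 481.00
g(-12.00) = -2028.00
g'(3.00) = 16.00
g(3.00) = 12.00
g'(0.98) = -0.04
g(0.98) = 0.00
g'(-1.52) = 14.01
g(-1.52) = -9.65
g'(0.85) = -0.23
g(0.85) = 0.02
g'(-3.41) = 49.52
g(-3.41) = -66.32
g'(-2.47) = 29.18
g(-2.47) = -29.74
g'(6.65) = 107.07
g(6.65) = 212.28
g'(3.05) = 16.71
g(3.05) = 12.82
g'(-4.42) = 77.29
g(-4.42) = -129.84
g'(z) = 3*z^2 - 4*z + 1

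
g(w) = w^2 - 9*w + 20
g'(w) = 2*w - 9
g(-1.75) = 38.81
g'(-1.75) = -12.50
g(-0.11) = 21.00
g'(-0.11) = -9.22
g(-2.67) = 51.16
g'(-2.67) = -14.34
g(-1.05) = 30.55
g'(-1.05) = -11.10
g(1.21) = 10.57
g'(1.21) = -6.58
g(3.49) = 0.77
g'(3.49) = -2.02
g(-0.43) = 24.05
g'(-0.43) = -9.86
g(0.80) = 13.44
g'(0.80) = -7.40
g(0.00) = 20.00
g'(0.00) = -9.00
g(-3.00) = 56.00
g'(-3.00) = -15.00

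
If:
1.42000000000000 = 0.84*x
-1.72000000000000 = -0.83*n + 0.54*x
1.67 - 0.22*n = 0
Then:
No Solution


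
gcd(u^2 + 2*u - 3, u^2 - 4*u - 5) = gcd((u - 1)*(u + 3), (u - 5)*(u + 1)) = 1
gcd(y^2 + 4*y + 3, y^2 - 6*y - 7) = y + 1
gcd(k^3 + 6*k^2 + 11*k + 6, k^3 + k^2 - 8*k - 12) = k + 2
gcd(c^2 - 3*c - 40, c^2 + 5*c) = c + 5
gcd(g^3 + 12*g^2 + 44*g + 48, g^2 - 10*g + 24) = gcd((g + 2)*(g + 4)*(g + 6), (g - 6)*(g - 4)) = 1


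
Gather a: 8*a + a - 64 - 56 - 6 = 9*a - 126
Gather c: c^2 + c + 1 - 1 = c^2 + c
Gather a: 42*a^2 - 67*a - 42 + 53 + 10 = 42*a^2 - 67*a + 21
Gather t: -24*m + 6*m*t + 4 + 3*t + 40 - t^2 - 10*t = -24*m - t^2 + t*(6*m - 7) + 44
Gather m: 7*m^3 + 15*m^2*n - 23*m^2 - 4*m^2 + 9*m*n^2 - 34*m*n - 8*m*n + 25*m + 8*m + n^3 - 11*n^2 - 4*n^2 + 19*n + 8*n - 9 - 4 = 7*m^3 + m^2*(15*n - 27) + m*(9*n^2 - 42*n + 33) + n^3 - 15*n^2 + 27*n - 13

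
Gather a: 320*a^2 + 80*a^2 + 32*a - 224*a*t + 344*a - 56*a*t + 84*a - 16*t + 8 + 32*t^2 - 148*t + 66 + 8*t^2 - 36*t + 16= 400*a^2 + a*(460 - 280*t) + 40*t^2 - 200*t + 90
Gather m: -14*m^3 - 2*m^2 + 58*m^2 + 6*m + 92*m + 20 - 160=-14*m^3 + 56*m^2 + 98*m - 140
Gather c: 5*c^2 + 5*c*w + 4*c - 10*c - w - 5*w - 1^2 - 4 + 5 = 5*c^2 + c*(5*w - 6) - 6*w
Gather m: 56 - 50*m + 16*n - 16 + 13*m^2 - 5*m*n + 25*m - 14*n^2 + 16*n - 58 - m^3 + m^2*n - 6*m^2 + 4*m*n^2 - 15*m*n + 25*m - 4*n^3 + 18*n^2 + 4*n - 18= -m^3 + m^2*(n + 7) + m*(4*n^2 - 20*n) - 4*n^3 + 4*n^2 + 36*n - 36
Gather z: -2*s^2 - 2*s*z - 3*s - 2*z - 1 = -2*s^2 - 3*s + z*(-2*s - 2) - 1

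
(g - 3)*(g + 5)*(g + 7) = g^3 + 9*g^2 - g - 105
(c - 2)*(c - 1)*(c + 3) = c^3 - 7*c + 6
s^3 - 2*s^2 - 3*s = s*(s - 3)*(s + 1)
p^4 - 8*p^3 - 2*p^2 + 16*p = p*(p - 8)*(p - sqrt(2))*(p + sqrt(2))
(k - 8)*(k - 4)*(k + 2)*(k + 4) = k^4 - 6*k^3 - 32*k^2 + 96*k + 256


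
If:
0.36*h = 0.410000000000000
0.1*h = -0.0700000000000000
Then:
No Solution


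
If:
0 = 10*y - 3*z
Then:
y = 3*z/10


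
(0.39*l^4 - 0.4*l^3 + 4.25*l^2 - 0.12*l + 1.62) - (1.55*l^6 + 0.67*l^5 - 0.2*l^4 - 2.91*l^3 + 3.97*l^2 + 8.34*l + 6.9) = -1.55*l^6 - 0.67*l^5 + 0.59*l^4 + 2.51*l^3 + 0.28*l^2 - 8.46*l - 5.28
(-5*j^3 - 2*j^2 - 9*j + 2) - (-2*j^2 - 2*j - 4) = -5*j^3 - 7*j + 6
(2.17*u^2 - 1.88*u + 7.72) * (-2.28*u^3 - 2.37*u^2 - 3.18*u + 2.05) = -4.9476*u^5 - 0.8565*u^4 - 20.0466*u^3 - 7.8695*u^2 - 28.4036*u + 15.826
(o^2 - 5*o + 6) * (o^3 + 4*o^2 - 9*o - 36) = o^5 - o^4 - 23*o^3 + 33*o^2 + 126*o - 216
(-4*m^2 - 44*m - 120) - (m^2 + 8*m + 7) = -5*m^2 - 52*m - 127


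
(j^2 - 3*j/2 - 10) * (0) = 0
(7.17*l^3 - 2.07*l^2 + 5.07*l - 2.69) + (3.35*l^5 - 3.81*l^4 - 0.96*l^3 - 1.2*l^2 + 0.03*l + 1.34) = 3.35*l^5 - 3.81*l^4 + 6.21*l^3 - 3.27*l^2 + 5.1*l - 1.35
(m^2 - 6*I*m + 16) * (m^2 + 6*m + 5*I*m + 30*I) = m^4 + 6*m^3 - I*m^3 + 46*m^2 - 6*I*m^2 + 276*m + 80*I*m + 480*I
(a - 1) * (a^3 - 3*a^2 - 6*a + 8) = a^4 - 4*a^3 - 3*a^2 + 14*a - 8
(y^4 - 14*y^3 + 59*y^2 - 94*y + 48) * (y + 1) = y^5 - 13*y^4 + 45*y^3 - 35*y^2 - 46*y + 48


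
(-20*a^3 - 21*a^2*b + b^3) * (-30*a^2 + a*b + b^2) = 600*a^5 + 610*a^4*b - 41*a^3*b^2 - 51*a^2*b^3 + a*b^4 + b^5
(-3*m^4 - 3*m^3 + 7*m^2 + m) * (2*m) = -6*m^5 - 6*m^4 + 14*m^3 + 2*m^2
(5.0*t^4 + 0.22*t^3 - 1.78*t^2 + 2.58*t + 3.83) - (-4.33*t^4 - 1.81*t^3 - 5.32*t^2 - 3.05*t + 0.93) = 9.33*t^4 + 2.03*t^3 + 3.54*t^2 + 5.63*t + 2.9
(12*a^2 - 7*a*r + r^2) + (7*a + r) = 12*a^2 - 7*a*r + 7*a + r^2 + r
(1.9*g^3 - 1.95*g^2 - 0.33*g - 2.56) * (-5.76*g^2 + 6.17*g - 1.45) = -10.944*g^5 + 22.955*g^4 - 12.8857*g^3 + 15.537*g^2 - 15.3167*g + 3.712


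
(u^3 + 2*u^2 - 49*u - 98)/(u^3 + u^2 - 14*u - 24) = (u^2 - 49)/(u^2 - u - 12)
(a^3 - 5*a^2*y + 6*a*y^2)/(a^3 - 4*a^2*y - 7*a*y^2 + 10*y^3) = a*(a^2 - 5*a*y + 6*y^2)/(a^3 - 4*a^2*y - 7*a*y^2 + 10*y^3)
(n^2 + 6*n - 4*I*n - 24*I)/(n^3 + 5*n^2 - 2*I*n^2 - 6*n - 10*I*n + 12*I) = (n - 4*I)/(n^2 - n*(1 + 2*I) + 2*I)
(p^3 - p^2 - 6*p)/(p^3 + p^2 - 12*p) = (p + 2)/(p + 4)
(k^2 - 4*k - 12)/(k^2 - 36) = (k + 2)/(k + 6)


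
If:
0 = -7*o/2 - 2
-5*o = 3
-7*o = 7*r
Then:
No Solution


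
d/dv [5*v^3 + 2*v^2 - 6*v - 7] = 15*v^2 + 4*v - 6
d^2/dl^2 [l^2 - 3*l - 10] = 2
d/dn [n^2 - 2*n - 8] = 2*n - 2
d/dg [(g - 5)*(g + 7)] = 2*g + 2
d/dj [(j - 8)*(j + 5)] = 2*j - 3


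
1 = 1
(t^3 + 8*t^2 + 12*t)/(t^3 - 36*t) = (t + 2)/(t - 6)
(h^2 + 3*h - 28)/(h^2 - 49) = (h - 4)/(h - 7)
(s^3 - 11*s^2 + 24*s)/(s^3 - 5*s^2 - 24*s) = (s - 3)/(s + 3)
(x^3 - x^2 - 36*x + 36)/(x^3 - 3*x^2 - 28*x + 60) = (x^2 + 5*x - 6)/(x^2 + 3*x - 10)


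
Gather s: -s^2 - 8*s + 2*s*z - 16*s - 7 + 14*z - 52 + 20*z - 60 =-s^2 + s*(2*z - 24) + 34*z - 119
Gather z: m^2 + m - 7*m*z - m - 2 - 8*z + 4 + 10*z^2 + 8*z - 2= m^2 - 7*m*z + 10*z^2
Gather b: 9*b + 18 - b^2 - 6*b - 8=-b^2 + 3*b + 10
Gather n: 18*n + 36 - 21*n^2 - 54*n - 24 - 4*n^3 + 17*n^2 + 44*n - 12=-4*n^3 - 4*n^2 + 8*n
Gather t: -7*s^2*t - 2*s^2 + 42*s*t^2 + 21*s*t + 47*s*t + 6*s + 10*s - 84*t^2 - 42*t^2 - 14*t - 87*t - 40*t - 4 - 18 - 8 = -2*s^2 + 16*s + t^2*(42*s - 126) + t*(-7*s^2 + 68*s - 141) - 30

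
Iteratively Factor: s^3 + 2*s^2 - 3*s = (s)*(s^2 + 2*s - 3) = s*(s + 3)*(s - 1)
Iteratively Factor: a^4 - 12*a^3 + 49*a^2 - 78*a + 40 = (a - 5)*(a^3 - 7*a^2 + 14*a - 8) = (a - 5)*(a - 4)*(a^2 - 3*a + 2) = (a - 5)*(a - 4)*(a - 2)*(a - 1)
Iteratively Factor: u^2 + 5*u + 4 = (u + 4)*(u + 1)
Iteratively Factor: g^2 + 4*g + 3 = (g + 3)*(g + 1)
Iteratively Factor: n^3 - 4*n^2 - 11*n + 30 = (n - 2)*(n^2 - 2*n - 15) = (n - 5)*(n - 2)*(n + 3)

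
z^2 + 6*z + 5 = (z + 1)*(z + 5)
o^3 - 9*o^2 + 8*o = o*(o - 8)*(o - 1)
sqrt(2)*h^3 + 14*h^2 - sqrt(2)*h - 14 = (h - 1)*(h + 7*sqrt(2))*(sqrt(2)*h + sqrt(2))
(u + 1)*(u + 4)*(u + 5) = u^3 + 10*u^2 + 29*u + 20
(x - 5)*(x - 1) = x^2 - 6*x + 5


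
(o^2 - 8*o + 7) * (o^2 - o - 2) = o^4 - 9*o^3 + 13*o^2 + 9*o - 14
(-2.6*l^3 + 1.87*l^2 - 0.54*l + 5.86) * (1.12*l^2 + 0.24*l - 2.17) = -2.912*l^5 + 1.4704*l^4 + 5.486*l^3 + 2.3757*l^2 + 2.5782*l - 12.7162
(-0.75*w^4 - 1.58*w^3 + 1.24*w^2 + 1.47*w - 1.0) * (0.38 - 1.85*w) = 1.3875*w^5 + 2.638*w^4 - 2.8944*w^3 - 2.2483*w^2 + 2.4086*w - 0.38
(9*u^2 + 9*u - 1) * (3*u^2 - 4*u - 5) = 27*u^4 - 9*u^3 - 84*u^2 - 41*u + 5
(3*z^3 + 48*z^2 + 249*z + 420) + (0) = 3*z^3 + 48*z^2 + 249*z + 420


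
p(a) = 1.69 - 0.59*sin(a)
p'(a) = -0.59*cos(a)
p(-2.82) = 1.88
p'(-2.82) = 0.56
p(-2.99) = 1.78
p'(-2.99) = 0.58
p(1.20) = 1.14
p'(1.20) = -0.21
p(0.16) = 1.60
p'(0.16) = -0.58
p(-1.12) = 2.22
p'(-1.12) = -0.26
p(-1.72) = 2.27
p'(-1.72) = 0.09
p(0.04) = 1.67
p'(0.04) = -0.59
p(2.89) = 1.54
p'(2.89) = 0.57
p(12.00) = 2.01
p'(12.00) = -0.50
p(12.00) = 2.01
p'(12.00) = -0.50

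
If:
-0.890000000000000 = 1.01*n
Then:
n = -0.88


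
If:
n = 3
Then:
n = 3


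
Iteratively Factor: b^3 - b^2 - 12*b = (b + 3)*(b^2 - 4*b) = b*(b + 3)*(b - 4)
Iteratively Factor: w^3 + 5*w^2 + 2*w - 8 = (w + 4)*(w^2 + w - 2) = (w - 1)*(w + 4)*(w + 2)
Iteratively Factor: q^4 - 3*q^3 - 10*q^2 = (q + 2)*(q^3 - 5*q^2) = q*(q + 2)*(q^2 - 5*q) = q*(q - 5)*(q + 2)*(q)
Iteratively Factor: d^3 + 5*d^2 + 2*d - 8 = (d + 4)*(d^2 + d - 2) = (d - 1)*(d + 4)*(d + 2)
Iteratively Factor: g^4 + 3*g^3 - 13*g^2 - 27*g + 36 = (g + 4)*(g^3 - g^2 - 9*g + 9) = (g - 1)*(g + 4)*(g^2 - 9) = (g - 3)*(g - 1)*(g + 4)*(g + 3)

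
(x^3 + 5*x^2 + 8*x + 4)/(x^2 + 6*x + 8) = (x^2 + 3*x + 2)/(x + 4)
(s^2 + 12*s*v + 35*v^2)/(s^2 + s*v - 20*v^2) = (s + 7*v)/(s - 4*v)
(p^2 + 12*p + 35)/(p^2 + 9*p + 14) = (p + 5)/(p + 2)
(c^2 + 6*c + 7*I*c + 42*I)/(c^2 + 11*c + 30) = (c + 7*I)/(c + 5)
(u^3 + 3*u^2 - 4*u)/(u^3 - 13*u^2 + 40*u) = (u^2 + 3*u - 4)/(u^2 - 13*u + 40)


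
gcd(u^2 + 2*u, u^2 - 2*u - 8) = u + 2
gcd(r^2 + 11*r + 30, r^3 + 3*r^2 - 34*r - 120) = r + 5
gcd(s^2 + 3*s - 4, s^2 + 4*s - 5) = s - 1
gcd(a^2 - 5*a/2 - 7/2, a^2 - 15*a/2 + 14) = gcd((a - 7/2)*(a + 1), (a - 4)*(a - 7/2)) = a - 7/2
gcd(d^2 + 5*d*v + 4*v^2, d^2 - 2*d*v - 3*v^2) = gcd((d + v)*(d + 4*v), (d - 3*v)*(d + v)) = d + v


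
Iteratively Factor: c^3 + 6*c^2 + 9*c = (c + 3)*(c^2 + 3*c) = c*(c + 3)*(c + 3)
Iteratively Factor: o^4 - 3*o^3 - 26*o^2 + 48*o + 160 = (o + 2)*(o^3 - 5*o^2 - 16*o + 80) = (o - 5)*(o + 2)*(o^2 - 16) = (o - 5)*(o + 2)*(o + 4)*(o - 4)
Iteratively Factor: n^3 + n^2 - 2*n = (n)*(n^2 + n - 2) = n*(n + 2)*(n - 1)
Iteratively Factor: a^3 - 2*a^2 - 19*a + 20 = (a - 1)*(a^2 - a - 20) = (a - 1)*(a + 4)*(a - 5)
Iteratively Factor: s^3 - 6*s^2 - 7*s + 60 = (s + 3)*(s^2 - 9*s + 20) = (s - 4)*(s + 3)*(s - 5)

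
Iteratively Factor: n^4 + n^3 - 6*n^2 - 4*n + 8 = (n - 2)*(n^3 + 3*n^2 - 4) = (n - 2)*(n + 2)*(n^2 + n - 2) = (n - 2)*(n + 2)^2*(n - 1)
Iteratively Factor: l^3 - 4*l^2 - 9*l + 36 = (l - 3)*(l^2 - l - 12) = (l - 3)*(l + 3)*(l - 4)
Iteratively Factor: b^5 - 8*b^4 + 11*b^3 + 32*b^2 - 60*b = (b)*(b^4 - 8*b^3 + 11*b^2 + 32*b - 60) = b*(b - 5)*(b^3 - 3*b^2 - 4*b + 12) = b*(b - 5)*(b + 2)*(b^2 - 5*b + 6) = b*(b - 5)*(b - 3)*(b + 2)*(b - 2)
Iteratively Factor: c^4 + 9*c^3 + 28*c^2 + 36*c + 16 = (c + 4)*(c^3 + 5*c^2 + 8*c + 4) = (c + 2)*(c + 4)*(c^2 + 3*c + 2) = (c + 2)^2*(c + 4)*(c + 1)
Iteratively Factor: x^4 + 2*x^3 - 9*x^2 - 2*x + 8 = (x + 4)*(x^3 - 2*x^2 - x + 2) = (x - 2)*(x + 4)*(x^2 - 1) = (x - 2)*(x + 1)*(x + 4)*(x - 1)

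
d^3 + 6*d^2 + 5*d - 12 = (d - 1)*(d + 3)*(d + 4)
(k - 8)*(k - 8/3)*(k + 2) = k^3 - 26*k^2/3 + 128/3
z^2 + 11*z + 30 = (z + 5)*(z + 6)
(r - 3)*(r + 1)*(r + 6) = r^3 + 4*r^2 - 15*r - 18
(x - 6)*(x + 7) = x^2 + x - 42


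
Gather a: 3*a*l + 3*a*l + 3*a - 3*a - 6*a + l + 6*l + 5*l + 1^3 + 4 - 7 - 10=a*(6*l - 6) + 12*l - 12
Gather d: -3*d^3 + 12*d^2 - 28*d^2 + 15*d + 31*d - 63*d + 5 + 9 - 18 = -3*d^3 - 16*d^2 - 17*d - 4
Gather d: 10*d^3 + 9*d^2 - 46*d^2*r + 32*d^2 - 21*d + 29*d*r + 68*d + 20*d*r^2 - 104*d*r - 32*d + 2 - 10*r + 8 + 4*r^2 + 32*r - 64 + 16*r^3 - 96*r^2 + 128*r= 10*d^3 + d^2*(41 - 46*r) + d*(20*r^2 - 75*r + 15) + 16*r^3 - 92*r^2 + 150*r - 54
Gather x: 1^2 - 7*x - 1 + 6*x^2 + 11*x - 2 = 6*x^2 + 4*x - 2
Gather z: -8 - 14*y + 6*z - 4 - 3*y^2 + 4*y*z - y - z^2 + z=-3*y^2 - 15*y - z^2 + z*(4*y + 7) - 12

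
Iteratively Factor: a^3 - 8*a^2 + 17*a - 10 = (a - 2)*(a^2 - 6*a + 5) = (a - 2)*(a - 1)*(a - 5)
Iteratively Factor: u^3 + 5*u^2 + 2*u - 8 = (u + 2)*(u^2 + 3*u - 4) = (u - 1)*(u + 2)*(u + 4)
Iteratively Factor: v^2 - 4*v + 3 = (v - 3)*(v - 1)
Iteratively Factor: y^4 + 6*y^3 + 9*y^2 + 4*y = (y + 1)*(y^3 + 5*y^2 + 4*y) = (y + 1)*(y + 4)*(y^2 + y) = y*(y + 1)*(y + 4)*(y + 1)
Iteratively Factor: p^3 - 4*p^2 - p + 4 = (p + 1)*(p^2 - 5*p + 4) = (p - 1)*(p + 1)*(p - 4)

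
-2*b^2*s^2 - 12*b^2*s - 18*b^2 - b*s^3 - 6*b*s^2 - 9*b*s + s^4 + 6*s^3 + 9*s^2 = (-2*b + s)*(b + s)*(s + 3)^2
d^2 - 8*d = d*(d - 8)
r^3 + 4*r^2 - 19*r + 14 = (r - 2)*(r - 1)*(r + 7)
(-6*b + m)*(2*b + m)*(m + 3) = -12*b^2*m - 36*b^2 - 4*b*m^2 - 12*b*m + m^3 + 3*m^2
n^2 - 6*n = n*(n - 6)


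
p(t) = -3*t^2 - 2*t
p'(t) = -6*t - 2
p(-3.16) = -23.64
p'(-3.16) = 16.96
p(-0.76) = -0.21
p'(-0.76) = 2.56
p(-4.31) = -47.11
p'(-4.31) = 23.86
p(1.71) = -12.19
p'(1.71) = -12.26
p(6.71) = -148.49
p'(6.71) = -42.26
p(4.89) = -81.52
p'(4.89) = -31.34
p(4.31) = -64.35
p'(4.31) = -27.86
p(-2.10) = -9.03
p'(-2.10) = 10.60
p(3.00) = -33.00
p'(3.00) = -20.00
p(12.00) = -456.00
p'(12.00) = -74.00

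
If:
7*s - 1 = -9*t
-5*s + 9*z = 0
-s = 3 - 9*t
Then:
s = -1/4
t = 11/36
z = -5/36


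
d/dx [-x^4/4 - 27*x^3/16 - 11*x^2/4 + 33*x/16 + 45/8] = -x^3 - 81*x^2/16 - 11*x/2 + 33/16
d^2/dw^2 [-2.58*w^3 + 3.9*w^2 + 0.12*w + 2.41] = 7.8 - 15.48*w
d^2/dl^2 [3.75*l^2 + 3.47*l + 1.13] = 7.50000000000000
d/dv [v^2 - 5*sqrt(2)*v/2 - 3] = 2*v - 5*sqrt(2)/2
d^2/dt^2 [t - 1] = 0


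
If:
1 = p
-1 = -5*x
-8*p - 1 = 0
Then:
No Solution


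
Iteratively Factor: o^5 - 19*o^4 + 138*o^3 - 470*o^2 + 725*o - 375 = (o - 5)*(o^4 - 14*o^3 + 68*o^2 - 130*o + 75) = (o - 5)^2*(o^3 - 9*o^2 + 23*o - 15) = (o - 5)^2*(o - 1)*(o^2 - 8*o + 15) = (o - 5)^2*(o - 3)*(o - 1)*(o - 5)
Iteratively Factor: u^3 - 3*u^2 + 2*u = (u - 1)*(u^2 - 2*u) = u*(u - 1)*(u - 2)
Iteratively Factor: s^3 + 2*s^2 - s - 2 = (s + 2)*(s^2 - 1) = (s - 1)*(s + 2)*(s + 1)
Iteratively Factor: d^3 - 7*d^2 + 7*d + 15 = (d + 1)*(d^2 - 8*d + 15) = (d - 5)*(d + 1)*(d - 3)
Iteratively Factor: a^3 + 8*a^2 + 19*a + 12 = (a + 3)*(a^2 + 5*a + 4) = (a + 3)*(a + 4)*(a + 1)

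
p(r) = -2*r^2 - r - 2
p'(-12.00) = 47.00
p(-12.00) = -278.00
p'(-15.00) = 59.00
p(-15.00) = -437.00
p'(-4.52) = 17.08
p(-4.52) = -38.34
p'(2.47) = -10.88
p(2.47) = -16.67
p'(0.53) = -3.12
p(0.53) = -3.09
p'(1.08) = -5.32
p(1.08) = -5.41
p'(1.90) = -8.60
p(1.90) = -11.12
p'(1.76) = -8.04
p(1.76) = -9.96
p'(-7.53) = 29.12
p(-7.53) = -107.87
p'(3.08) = -13.32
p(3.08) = -24.05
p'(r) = -4*r - 1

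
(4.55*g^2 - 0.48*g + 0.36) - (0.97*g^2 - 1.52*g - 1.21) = 3.58*g^2 + 1.04*g + 1.57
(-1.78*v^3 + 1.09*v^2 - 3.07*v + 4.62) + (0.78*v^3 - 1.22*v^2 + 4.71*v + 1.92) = -1.0*v^3 - 0.13*v^2 + 1.64*v + 6.54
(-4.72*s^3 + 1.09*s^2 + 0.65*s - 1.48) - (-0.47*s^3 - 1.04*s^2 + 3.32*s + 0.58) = -4.25*s^3 + 2.13*s^2 - 2.67*s - 2.06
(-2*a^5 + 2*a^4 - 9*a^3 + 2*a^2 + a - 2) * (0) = 0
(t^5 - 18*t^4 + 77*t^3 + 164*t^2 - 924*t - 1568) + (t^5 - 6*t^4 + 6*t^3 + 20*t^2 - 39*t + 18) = 2*t^5 - 24*t^4 + 83*t^3 + 184*t^2 - 963*t - 1550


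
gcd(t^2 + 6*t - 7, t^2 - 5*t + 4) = t - 1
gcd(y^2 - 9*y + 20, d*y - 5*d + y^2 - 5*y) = y - 5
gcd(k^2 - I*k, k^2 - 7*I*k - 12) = 1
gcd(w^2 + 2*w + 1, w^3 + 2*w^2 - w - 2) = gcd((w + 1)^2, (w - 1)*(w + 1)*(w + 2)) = w + 1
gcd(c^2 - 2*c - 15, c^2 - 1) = 1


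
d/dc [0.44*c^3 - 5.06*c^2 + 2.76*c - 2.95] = 1.32*c^2 - 10.12*c + 2.76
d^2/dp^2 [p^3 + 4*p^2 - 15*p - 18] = 6*p + 8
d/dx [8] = 0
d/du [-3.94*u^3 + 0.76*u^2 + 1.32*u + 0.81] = -11.82*u^2 + 1.52*u + 1.32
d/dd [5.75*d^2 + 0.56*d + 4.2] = 11.5*d + 0.56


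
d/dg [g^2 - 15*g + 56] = 2*g - 15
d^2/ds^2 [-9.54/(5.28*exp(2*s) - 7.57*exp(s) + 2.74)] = (-9.54*(10.56*exp(s) - 7.57)*(21.12*exp(s) - 15.14)*exp(s) + (201.4848*exp(s) - 72.2178)*(5.28*exp(2*s) - 7.57*exp(s) + 2.74))*exp(s)/(5.28*exp(2*s) - 7.57*exp(s) + 2.74)^3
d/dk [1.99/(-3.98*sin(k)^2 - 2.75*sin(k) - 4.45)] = (15.8404*sin(k) + 5.4725)*cos(k)/(3.98*sin(k)^2 + 2.75*sin(k) + 4.45)^2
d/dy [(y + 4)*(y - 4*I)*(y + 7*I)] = 3*y^2 + y*(8 + 6*I) + 28 + 12*I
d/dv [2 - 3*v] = -3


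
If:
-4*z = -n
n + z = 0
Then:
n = 0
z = 0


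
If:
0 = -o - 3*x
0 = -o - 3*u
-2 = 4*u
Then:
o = 3/2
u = -1/2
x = -1/2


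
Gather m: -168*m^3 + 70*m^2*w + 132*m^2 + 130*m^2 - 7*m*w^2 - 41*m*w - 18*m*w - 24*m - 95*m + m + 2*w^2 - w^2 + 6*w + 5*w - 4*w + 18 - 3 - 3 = -168*m^3 + m^2*(70*w + 262) + m*(-7*w^2 - 59*w - 118) + w^2 + 7*w + 12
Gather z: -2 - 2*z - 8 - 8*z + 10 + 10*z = 0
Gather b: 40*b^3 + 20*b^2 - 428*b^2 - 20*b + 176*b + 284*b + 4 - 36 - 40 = 40*b^3 - 408*b^2 + 440*b - 72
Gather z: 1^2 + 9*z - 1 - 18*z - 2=-9*z - 2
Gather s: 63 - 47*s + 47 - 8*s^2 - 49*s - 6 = -8*s^2 - 96*s + 104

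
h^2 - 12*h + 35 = (h - 7)*(h - 5)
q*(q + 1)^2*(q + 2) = q^4 + 4*q^3 + 5*q^2 + 2*q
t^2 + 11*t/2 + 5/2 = (t + 1/2)*(t + 5)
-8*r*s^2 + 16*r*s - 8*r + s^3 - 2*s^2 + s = (-8*r + s)*(s - 1)^2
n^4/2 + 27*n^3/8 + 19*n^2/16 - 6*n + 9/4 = (n/2 + 1)*(n - 3/4)*(n - 1/2)*(n + 6)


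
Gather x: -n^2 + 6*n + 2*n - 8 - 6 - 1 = -n^2 + 8*n - 15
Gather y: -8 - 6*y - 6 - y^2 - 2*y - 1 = -y^2 - 8*y - 15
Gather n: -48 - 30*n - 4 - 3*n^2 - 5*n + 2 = -3*n^2 - 35*n - 50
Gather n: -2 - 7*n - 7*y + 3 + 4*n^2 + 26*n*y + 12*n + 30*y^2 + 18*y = 4*n^2 + n*(26*y + 5) + 30*y^2 + 11*y + 1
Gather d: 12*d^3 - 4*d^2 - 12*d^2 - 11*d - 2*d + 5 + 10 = 12*d^3 - 16*d^2 - 13*d + 15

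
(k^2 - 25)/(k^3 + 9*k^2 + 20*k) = (k - 5)/(k*(k + 4))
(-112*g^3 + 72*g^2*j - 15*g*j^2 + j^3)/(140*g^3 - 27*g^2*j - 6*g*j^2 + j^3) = (-4*g + j)/(5*g + j)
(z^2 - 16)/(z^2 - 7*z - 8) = (16 - z^2)/(-z^2 + 7*z + 8)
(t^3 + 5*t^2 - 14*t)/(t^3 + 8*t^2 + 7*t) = (t - 2)/(t + 1)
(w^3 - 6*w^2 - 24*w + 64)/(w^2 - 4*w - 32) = w - 2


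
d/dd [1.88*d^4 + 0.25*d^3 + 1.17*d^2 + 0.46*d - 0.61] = 7.52*d^3 + 0.75*d^2 + 2.34*d + 0.46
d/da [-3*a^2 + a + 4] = 1 - 6*a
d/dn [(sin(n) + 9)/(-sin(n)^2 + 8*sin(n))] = (cos(n) + 18/tan(n) - 72*cos(n)/sin(n)^2)/(sin(n) - 8)^2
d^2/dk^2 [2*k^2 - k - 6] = 4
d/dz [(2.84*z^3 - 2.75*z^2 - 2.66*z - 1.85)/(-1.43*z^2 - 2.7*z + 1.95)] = (-4.0612*z^4 - 15.336*z^3 + 20.2352*z^2 - 16.016*z - 10.182)/(2.0449*z^4 + 7.722*z^3 + 1.713*z^2 - 10.53*z + 3.8025)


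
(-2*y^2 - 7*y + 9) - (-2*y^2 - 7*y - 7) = 16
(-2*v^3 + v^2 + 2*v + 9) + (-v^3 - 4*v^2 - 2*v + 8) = -3*v^3 - 3*v^2 + 17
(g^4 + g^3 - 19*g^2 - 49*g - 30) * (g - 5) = g^5 - 4*g^4 - 24*g^3 + 46*g^2 + 215*g + 150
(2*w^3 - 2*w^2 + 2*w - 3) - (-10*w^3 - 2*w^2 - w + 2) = 12*w^3 + 3*w - 5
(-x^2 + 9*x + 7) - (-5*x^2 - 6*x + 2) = 4*x^2 + 15*x + 5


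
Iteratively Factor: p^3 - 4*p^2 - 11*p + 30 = (p - 5)*(p^2 + p - 6) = (p - 5)*(p + 3)*(p - 2)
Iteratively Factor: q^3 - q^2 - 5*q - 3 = (q + 1)*(q^2 - 2*q - 3) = (q + 1)^2*(q - 3)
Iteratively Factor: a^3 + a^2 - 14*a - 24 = (a + 3)*(a^2 - 2*a - 8) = (a + 2)*(a + 3)*(a - 4)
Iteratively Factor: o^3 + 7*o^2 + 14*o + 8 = (o + 1)*(o^2 + 6*o + 8) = (o + 1)*(o + 2)*(o + 4)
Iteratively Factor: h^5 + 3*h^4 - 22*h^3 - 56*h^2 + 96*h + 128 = (h + 4)*(h^4 - h^3 - 18*h^2 + 16*h + 32) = (h + 1)*(h + 4)*(h^3 - 2*h^2 - 16*h + 32) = (h - 2)*(h + 1)*(h + 4)*(h^2 - 16) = (h - 2)*(h + 1)*(h + 4)^2*(h - 4)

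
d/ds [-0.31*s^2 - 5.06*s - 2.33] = -0.62*s - 5.06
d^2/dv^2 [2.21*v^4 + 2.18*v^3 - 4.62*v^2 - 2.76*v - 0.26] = 26.52*v^2 + 13.08*v - 9.24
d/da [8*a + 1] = 8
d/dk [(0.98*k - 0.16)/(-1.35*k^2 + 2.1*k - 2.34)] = (1.323*k^2 - 0.432*k - 1.9572)/(1.8225*k^4 - 5.67*k^3 + 10.728*k^2 - 9.828*k + 5.4756)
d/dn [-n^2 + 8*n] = 8 - 2*n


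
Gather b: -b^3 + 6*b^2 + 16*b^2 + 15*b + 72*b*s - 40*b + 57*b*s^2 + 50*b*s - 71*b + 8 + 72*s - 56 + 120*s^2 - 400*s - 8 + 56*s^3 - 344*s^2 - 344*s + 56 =-b^3 + 22*b^2 + b*(57*s^2 + 122*s - 96) + 56*s^3 - 224*s^2 - 672*s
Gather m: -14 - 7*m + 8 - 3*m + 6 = -10*m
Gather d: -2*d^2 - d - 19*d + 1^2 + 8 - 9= -2*d^2 - 20*d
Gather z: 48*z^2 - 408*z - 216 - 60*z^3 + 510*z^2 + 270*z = -60*z^3 + 558*z^2 - 138*z - 216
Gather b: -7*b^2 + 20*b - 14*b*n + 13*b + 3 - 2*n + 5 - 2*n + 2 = -7*b^2 + b*(33 - 14*n) - 4*n + 10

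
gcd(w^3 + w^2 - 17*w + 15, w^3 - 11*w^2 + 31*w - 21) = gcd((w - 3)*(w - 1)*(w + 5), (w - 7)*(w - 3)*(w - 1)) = w^2 - 4*w + 3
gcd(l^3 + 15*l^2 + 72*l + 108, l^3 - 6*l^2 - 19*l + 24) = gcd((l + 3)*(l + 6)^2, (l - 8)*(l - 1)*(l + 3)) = l + 3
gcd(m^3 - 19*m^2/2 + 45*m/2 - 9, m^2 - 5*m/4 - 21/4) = m - 3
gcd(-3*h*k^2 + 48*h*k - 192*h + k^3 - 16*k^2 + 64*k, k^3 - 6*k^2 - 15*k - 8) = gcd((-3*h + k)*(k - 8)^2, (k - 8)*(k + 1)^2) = k - 8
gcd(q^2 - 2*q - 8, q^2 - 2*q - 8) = q^2 - 2*q - 8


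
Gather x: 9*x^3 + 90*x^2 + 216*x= 9*x^3 + 90*x^2 + 216*x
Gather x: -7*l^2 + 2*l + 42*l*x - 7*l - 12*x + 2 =-7*l^2 - 5*l + x*(42*l - 12) + 2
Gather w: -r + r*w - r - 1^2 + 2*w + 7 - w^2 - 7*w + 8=-2*r - w^2 + w*(r - 5) + 14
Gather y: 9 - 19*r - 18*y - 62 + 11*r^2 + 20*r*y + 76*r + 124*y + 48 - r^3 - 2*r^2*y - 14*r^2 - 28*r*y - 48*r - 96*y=-r^3 - 3*r^2 + 9*r + y*(-2*r^2 - 8*r + 10) - 5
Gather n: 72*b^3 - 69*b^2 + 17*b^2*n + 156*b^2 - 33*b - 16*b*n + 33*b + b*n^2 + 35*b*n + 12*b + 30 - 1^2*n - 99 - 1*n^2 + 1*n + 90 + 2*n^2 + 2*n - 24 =72*b^3 + 87*b^2 + 12*b + n^2*(b + 1) + n*(17*b^2 + 19*b + 2) - 3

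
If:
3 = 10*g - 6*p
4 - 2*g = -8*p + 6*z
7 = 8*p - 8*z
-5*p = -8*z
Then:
No Solution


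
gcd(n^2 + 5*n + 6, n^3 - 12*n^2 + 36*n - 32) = 1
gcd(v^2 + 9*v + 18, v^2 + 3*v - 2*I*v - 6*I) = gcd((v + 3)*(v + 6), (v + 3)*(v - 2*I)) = v + 3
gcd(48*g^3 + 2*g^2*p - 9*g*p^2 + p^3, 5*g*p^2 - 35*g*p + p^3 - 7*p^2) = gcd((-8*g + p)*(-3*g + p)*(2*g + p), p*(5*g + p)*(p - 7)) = 1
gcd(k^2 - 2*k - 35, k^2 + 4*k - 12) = 1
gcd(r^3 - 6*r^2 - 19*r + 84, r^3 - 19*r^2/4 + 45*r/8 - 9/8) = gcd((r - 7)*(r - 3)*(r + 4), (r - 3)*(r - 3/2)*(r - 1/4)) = r - 3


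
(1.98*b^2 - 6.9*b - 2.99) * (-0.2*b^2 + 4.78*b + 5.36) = -0.396*b^4 + 10.8444*b^3 - 21.7712*b^2 - 51.2762*b - 16.0264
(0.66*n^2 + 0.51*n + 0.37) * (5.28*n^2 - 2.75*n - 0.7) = 3.4848*n^4 + 0.8778*n^3 + 0.0891*n^2 - 1.3745*n - 0.259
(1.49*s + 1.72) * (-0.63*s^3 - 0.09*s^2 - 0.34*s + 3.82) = -0.9387*s^4 - 1.2177*s^3 - 0.6614*s^2 + 5.107*s + 6.5704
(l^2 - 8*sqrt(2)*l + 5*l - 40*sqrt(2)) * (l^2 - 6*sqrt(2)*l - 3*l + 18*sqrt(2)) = l^4 - 14*sqrt(2)*l^3 + 2*l^3 - 28*sqrt(2)*l^2 + 81*l^2 + 192*l + 210*sqrt(2)*l - 1440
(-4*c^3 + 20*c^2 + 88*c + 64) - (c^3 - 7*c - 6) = -5*c^3 + 20*c^2 + 95*c + 70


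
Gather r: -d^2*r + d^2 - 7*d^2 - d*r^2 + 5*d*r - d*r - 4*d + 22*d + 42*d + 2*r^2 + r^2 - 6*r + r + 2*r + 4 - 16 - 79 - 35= -6*d^2 + 60*d + r^2*(3 - d) + r*(-d^2 + 4*d - 3) - 126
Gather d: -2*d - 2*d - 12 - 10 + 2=-4*d - 20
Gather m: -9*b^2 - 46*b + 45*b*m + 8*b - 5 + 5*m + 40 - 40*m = -9*b^2 - 38*b + m*(45*b - 35) + 35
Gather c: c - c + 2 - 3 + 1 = 0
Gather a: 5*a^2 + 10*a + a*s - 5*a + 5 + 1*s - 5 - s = 5*a^2 + a*(s + 5)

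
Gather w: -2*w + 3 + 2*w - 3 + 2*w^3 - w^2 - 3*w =2*w^3 - w^2 - 3*w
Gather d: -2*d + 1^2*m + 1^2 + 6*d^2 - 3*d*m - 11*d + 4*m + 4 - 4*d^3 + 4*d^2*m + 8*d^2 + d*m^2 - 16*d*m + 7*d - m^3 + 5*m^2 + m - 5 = -4*d^3 + d^2*(4*m + 14) + d*(m^2 - 19*m - 6) - m^3 + 5*m^2 + 6*m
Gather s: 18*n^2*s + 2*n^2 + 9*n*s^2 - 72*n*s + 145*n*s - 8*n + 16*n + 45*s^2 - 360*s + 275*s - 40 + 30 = 2*n^2 + 8*n + s^2*(9*n + 45) + s*(18*n^2 + 73*n - 85) - 10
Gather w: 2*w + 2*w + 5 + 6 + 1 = 4*w + 12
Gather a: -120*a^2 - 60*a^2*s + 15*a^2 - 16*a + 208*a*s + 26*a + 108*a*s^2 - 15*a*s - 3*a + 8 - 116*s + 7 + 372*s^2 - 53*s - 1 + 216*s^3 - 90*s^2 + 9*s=a^2*(-60*s - 105) + a*(108*s^2 + 193*s + 7) + 216*s^3 + 282*s^2 - 160*s + 14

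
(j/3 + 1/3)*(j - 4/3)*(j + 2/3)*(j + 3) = j^4/3 + 10*j^3/9 - 5*j^2/27 - 50*j/27 - 8/9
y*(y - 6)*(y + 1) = y^3 - 5*y^2 - 6*y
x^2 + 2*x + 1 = (x + 1)^2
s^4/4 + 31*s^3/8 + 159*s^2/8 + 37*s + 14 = (s/4 + 1)*(s + 1/2)*(s + 4)*(s + 7)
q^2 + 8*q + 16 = (q + 4)^2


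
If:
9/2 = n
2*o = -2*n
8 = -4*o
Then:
No Solution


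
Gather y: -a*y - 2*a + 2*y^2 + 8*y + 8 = -2*a + 2*y^2 + y*(8 - a) + 8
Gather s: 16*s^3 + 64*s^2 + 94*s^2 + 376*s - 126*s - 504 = 16*s^3 + 158*s^2 + 250*s - 504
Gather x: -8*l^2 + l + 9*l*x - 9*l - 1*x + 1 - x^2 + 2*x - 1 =-8*l^2 - 8*l - x^2 + x*(9*l + 1)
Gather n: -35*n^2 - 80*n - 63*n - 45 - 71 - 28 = -35*n^2 - 143*n - 144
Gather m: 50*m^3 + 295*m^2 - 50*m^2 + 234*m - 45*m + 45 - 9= 50*m^3 + 245*m^2 + 189*m + 36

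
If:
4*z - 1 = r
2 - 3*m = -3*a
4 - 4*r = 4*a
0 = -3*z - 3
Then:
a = 6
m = 20/3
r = -5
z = -1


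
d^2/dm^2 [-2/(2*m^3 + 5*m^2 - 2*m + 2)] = 4*((6*m + 5)*(2*m^3 + 5*m^2 - 2*m + 2) - 4*(3*m^2 + 5*m - 1)^2)/(2*m^3 + 5*m^2 - 2*m + 2)^3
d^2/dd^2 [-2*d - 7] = 0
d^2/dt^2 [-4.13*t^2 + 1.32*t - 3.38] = -8.26000000000000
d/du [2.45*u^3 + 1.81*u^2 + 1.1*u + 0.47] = 7.35*u^2 + 3.62*u + 1.1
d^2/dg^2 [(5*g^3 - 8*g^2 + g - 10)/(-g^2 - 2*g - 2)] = 2*(-27*g^3 - 78*g^2 + 6*g + 56)/(g^6 + 6*g^5 + 18*g^4 + 32*g^3 + 36*g^2 + 24*g + 8)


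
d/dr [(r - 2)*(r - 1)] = 2*r - 3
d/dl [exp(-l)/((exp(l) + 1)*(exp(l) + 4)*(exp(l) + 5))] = 2*(-2*exp(3*l) - 15*exp(2*l) - 29*exp(l) - 10)*exp(-l)/(exp(6*l) + 20*exp(5*l) + 158*exp(4*l) + 620*exp(3*l) + 1241*exp(2*l) + 1160*exp(l) + 400)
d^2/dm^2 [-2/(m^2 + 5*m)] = 4*(m*(m + 5) - (2*m + 5)^2)/(m^3*(m + 5)^3)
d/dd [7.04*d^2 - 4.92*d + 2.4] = 14.08*d - 4.92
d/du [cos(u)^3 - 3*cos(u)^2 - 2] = 3*(2 - cos(u))*sin(u)*cos(u)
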